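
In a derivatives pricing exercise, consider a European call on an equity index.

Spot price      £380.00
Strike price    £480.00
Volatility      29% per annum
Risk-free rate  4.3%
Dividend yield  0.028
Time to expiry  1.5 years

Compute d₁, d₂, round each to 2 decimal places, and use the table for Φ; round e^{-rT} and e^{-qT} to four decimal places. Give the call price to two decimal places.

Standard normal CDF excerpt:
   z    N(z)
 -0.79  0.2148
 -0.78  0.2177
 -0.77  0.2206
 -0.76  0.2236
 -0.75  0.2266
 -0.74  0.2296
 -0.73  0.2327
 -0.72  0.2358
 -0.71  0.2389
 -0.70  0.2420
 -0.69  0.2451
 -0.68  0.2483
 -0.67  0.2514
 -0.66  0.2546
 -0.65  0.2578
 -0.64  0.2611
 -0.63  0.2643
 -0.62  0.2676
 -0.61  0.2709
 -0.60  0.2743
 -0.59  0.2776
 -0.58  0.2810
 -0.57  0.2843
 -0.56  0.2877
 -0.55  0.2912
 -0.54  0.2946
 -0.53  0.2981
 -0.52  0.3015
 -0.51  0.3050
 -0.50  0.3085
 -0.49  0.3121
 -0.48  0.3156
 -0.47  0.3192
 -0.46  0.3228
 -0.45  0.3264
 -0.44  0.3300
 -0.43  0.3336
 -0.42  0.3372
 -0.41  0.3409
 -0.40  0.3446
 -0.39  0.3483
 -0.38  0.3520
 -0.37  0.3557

σ√T = 0.29·√1.5 = 0.3552
d₁ = [ln(380/480) + (0.043 − 0.028 + 0.29²/2)·1.5] / 0.3552 = [-0.2336 + 0.0856] / 0.3552 = -0.4168 → -0.42
d₂ = d₁ − σ√T = -0.4168 − 0.3552 = -0.7720 → -0.77
exp(−qT) = exp(−0.028·1.5) = 0.9589;  exp(−rT) = exp(−0.043·1.5) = 0.9375
C = 380·0.9589·N(-0.42) − 480·0.9375·N(-0.77) = 380·0.9589·0.3372 − 480·0.9375·0.2206 = 122.8696 − 99.2700 = 23.5996

£23.60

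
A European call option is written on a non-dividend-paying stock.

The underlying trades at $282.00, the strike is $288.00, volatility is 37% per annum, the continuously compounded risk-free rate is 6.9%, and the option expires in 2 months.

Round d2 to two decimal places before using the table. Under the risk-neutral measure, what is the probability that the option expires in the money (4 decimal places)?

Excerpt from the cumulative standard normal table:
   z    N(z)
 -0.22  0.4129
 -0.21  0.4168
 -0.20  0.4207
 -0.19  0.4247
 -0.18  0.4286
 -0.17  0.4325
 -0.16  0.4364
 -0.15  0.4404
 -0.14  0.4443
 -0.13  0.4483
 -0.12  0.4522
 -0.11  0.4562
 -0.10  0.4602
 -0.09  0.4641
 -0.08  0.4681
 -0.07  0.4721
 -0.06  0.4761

σ√T = 0.37·√0.1667 = 0.1511
d₁ = [ln(282/288) + (0.069 + 0.37²/2)·0.1667] / 0.1511 = [-0.0211 + 0.0229] / 0.1511 = 0.0123 → 0.01
d₂ = d₁ − σ√T = 0.0123 − 0.1511 = -0.1388 → -0.14
Pr(exercise) under Q = N(d₂) = 0.4443

0.4443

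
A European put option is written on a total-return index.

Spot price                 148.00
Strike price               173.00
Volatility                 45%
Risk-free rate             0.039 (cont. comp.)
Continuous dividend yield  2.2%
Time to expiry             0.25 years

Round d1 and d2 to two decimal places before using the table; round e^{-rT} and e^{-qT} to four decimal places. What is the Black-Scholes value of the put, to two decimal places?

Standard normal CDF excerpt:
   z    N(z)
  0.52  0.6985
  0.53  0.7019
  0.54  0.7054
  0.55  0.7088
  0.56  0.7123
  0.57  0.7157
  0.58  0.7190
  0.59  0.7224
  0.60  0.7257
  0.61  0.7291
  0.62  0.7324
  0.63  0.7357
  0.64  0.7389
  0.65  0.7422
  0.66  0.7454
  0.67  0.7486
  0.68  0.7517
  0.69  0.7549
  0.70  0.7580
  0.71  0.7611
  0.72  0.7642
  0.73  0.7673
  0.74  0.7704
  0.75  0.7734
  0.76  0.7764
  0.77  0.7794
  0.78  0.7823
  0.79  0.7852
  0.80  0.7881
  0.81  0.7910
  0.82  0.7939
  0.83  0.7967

29.68

σ√T = 0.45·√0.25 = 0.2250
d₁ = [ln(148/173) + (0.039 − 0.022 + 0.45²/2)·0.25] / 0.2250 = [-0.1561 + 0.0296] / 0.2250 = -0.5623 → -0.56
d₂ = d₁ − σ√T = -0.5623 − 0.2250 = -0.7873 → -0.79
exp(−qT) = exp(−0.022·0.25) = 0.9945;  exp(−rT) = exp(−0.039·0.25) = 0.9903
N(−d₂) = N(0.79) = 0.7852;  N(−d₁) = N(0.56) = 0.7123
P = 173·0.9903·0.7852 − 148·0.9945·0.7123 = 134.5220 − 104.8406 = 29.6814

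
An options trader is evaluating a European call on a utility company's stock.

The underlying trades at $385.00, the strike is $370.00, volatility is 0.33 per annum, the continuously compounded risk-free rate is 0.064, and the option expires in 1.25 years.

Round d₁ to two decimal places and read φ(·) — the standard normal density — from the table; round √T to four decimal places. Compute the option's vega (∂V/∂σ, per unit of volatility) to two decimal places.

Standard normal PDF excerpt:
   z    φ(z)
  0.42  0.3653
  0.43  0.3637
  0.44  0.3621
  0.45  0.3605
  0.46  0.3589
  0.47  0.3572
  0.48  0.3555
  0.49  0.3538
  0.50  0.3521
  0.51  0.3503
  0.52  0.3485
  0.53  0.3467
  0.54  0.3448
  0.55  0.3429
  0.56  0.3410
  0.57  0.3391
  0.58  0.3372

150.78

σ√T = 0.33 × 1.1180 = 0.3690
ln(S/K) + (r + σ²/2)T = ln(385/370) + (0.064 + 0.33²/2)·1.25 = 0.0397 + 0.1481 = 0.1878
d₁ = 0.1878 / 0.3690 = 0.5090 ⇒ 0.51
√T = √1.25 = 1.1180
φ(d₁) = φ(0.51) = 0.3503
vega = S·φ(d₁)·√T = 385·0.3503·1.1180 = 150.7796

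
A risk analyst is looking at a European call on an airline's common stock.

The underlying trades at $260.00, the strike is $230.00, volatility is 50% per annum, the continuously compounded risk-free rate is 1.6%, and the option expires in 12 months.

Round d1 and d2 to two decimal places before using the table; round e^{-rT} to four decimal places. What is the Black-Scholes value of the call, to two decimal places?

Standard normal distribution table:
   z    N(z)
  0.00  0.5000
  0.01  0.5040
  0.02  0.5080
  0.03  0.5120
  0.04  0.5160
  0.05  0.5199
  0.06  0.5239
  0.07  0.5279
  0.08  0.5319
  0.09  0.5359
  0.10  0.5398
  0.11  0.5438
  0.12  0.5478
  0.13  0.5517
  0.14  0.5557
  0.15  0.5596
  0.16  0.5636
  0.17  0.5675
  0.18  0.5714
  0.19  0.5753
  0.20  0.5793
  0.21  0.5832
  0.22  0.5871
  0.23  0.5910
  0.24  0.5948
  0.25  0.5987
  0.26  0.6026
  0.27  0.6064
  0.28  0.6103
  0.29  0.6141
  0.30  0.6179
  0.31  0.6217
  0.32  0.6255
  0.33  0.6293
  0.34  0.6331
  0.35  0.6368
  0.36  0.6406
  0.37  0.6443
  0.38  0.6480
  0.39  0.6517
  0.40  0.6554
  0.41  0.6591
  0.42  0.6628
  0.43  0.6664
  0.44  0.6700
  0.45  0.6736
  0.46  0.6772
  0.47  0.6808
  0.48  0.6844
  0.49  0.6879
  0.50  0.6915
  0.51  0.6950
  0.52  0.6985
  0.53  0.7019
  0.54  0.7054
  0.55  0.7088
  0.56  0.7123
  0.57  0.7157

T = 1;  σ√T = 0.5000
d₁ = [ln(260/230) + (0.016 + ½·0.5²)·1] / (σ√T) = (0.1226 + 0.1410) / 0.5000 = 0.5272 ⇒ 0.53
d₂ = 0.5272 − 0.5000 = 0.0272 ⇒ 0.03
e^(−rT) = e^(−0.016·1) = 0.9841
C = 260·N(0.53) − 230·0.9841·N(0.03) = 260·0.7019 − 230·0.9841·0.5120 = 182.4940 − 115.8876 = 66.6064

$66.61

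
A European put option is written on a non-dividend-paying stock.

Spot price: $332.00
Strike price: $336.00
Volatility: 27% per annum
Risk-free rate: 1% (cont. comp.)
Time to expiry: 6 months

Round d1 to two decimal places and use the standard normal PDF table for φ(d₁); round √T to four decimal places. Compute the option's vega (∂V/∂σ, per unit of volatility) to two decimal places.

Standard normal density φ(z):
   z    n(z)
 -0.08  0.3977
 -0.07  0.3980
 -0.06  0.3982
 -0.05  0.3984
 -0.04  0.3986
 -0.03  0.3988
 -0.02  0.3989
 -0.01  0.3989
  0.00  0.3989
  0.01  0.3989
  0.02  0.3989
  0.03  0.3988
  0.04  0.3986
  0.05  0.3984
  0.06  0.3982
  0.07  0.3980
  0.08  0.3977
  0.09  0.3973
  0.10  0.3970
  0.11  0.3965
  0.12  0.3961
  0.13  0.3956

93.48

σ√T = 0.27·√0.5 = 0.1909
ln(S/K) + (r + σ²/2)T = ln(332/336) + (0.01 + 0.27²/2)·0.5 = -0.0120 + 0.0232 = 0.0112
d₁ = 0.0112 / 0.1909 = 0.0589 which rounds to 0.06
√T = √0.5 = 0.7071
φ(d₁) = φ(0.06) = 0.3982
vega = S·φ(d₁)·√T = 332·0.3982·0.7071 = 93.4803
(Vega is the same for a European call and put with the same parameters.)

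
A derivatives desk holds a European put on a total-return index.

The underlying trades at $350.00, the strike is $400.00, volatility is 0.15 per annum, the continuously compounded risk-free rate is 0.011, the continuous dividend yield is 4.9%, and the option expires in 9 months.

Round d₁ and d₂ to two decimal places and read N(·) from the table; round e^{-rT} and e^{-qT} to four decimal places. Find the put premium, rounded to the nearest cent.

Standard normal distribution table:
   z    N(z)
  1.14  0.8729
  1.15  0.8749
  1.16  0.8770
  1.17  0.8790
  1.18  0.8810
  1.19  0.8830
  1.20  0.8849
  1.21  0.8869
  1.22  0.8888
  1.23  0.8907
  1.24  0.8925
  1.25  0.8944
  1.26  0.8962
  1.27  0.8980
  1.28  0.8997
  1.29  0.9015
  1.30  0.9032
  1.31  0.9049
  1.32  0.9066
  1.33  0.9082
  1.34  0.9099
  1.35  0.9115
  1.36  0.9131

σ√T = 0.15 × 0.8660 = 0.1299
ln(S/K) + (r − q + σ²/2)T = ln(350/400) + (0.011 − 0.049 + 0.15²/2)·0.75 = -0.1335 − 0.0201 = -0.1536
d₁ = -0.1536 / 0.1299 = -1.1824 which rounds to -1.18
d₂ = d₁ − σ√T = -1.1824 − 0.1299 = -1.3123 which rounds to -1.31
e^(−qT) = e^(−0.049·0.75) = 0.9639;  e^(−rT) = e^(−0.011·0.75) = 0.9918
N(−d₂) = N(1.31) = 0.9049;  N(−d₁) = N(1.18) = 0.8810
P = 400·0.9918·0.9049 − 350·0.9639·0.8810 = 358.9919 − 297.2186 = 61.7734

$61.77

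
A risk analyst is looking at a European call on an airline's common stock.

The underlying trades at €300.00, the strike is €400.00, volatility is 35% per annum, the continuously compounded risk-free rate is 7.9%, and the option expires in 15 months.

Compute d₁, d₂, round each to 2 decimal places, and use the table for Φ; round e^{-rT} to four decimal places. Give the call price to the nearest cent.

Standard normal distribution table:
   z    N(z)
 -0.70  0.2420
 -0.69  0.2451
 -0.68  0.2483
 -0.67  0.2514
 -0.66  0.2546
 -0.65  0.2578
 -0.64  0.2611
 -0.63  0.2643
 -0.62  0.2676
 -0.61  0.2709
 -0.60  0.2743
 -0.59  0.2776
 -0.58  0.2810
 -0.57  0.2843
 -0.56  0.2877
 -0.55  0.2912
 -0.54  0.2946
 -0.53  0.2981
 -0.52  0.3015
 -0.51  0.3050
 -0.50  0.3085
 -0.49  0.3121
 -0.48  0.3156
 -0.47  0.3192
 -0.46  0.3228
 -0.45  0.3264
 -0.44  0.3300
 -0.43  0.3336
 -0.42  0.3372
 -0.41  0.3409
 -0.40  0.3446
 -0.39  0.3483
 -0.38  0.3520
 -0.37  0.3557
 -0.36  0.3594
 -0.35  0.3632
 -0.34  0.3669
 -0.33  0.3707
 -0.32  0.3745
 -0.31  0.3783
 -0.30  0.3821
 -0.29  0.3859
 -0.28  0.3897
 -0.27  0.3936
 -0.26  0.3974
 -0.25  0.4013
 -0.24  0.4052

σ√T = 0.35 × 1.1180 = 0.3913
ln(S/K) + (r + σ²/2)T = ln(300/400) + (0.079 + 0.35²/2)·1.25 = -0.2877 + 0.1753 = -0.1124
d₁ = -0.1124 / 0.3913 = -0.2872 → -0.29
d₂ = d₁ − σ√T = -0.2872 − 0.3913 = -0.6785 → -0.68
exp(−rT) = exp(−0.079·1.25) = 0.9060
N(d₁) = N(-0.29) = 0.3859;  N(d₂) = N(-0.68) = 0.2483
C = 300·0.3859 − 400·0.9060·0.2483 = 115.7700 − 89.9839 = 25.7861

€25.79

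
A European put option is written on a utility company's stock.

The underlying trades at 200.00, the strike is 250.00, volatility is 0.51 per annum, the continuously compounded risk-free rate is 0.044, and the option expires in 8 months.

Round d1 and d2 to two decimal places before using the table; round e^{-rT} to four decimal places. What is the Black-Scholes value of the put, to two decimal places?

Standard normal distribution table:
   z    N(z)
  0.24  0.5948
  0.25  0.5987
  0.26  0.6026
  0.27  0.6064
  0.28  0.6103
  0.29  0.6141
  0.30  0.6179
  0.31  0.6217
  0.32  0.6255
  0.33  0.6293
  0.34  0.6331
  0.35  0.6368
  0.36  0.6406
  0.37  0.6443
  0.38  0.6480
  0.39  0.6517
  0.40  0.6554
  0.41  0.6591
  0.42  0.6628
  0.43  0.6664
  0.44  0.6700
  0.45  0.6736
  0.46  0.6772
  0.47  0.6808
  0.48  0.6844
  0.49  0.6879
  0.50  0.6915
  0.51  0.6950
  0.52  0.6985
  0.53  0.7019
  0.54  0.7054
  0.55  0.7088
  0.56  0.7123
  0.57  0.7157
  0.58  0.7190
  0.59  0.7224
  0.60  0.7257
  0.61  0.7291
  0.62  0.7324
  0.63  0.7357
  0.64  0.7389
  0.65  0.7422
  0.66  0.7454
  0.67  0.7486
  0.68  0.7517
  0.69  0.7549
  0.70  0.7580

61.22

σ√T = 0.51·√0.6667 = 0.4164
d₁ = [ln(200/250) + (0.044 + 0.51²/2)·0.6667] / 0.4164 = [-0.2231 + 0.1160] / 0.4164 = -0.2572 ≈ -0.26
d₂ = d₁ − σ√T = -0.2572 − 0.4164 = -0.6736 ≈ -0.67
exp(−rT) = exp(−0.044·0.6667) = 0.9711
N(−d₂) = N(0.67) = 0.7486;  N(−d₁) = N(0.26) = 0.6026
P = 250·0.9711·0.7486 − 200·0.6026 = 181.7414 − 120.5200 = 61.2214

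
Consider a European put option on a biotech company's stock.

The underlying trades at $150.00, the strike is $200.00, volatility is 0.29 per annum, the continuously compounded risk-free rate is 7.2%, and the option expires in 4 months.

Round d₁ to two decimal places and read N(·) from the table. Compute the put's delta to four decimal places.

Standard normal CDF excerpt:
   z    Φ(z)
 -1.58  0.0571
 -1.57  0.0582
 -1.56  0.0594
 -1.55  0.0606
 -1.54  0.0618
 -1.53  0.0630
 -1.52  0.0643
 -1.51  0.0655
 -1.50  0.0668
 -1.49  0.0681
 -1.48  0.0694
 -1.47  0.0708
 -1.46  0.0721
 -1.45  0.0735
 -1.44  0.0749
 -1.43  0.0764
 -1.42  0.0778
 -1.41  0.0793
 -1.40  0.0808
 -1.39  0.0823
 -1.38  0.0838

-0.9319

σ√T = 0.29 × 0.5774 = 0.1674
d₁ = [ln(150/200) + (0.072 + 0.29²/2)·0.3333] / 0.1674 = [-0.2877 + 0.0380] / 0.1674 = -1.4911 ⇒ -1.49
N(d₁) = N(-1.49) = 0.0681
Δ_put = N(d₁) − 1 = 0.0681 − 1 = -0.9319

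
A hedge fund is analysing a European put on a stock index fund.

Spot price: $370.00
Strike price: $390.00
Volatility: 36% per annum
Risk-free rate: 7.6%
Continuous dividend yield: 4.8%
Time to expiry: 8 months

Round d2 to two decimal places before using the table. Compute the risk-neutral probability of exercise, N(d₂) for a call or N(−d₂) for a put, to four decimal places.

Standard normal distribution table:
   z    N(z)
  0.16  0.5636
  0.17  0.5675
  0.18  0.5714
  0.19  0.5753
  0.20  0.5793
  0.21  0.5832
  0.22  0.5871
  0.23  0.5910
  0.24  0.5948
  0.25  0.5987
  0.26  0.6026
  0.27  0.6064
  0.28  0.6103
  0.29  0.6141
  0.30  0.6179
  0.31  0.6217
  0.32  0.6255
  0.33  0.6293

0.6026

σ√T = 0.36·√0.6667 = 0.2939
ln(S/K) + (r − q + σ²/2)T = ln(370/390) + (0.076 − 0.048 + 0.36²/2)·0.6667 = -0.0526 + 0.0619 = 0.0092
d₁ = 0.0092 / 0.2939 = 0.0314 ≈ 0.03
d₂ = d₁ − σ√T = 0.0314 − 0.2939 = -0.2626 ≈ -0.26
Risk-neutral Pr[S_T < K] = N(−d₂) = N(0.26) = 0.6026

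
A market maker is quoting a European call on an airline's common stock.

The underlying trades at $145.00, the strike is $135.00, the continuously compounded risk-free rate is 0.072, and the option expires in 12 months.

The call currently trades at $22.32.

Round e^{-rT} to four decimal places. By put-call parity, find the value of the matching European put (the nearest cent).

$2.94

e^(−rT) = e^(−0.072·1) = 0.9305
Put-call parity: C − P = S − K·e^(−rT) = 145 − 135·0.9305 = 145 − 125.6175 = 19.3825
P = C − (C − P) = 22.32 − (19.3825) = 2.9375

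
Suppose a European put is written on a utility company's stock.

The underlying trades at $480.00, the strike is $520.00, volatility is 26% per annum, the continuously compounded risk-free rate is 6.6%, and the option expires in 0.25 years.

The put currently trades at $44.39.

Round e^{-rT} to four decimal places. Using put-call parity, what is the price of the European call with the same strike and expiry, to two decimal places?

$12.92

e^(−rT) = e^(−0.066·0.25) = 0.9836
Put-call parity: C − P = S − K·e^(−rT) = 480 − 520·0.9836 = 480 − 511.4720 = -31.4720
C = P + (C − P) = 44.39 + (-31.4720) = 12.9180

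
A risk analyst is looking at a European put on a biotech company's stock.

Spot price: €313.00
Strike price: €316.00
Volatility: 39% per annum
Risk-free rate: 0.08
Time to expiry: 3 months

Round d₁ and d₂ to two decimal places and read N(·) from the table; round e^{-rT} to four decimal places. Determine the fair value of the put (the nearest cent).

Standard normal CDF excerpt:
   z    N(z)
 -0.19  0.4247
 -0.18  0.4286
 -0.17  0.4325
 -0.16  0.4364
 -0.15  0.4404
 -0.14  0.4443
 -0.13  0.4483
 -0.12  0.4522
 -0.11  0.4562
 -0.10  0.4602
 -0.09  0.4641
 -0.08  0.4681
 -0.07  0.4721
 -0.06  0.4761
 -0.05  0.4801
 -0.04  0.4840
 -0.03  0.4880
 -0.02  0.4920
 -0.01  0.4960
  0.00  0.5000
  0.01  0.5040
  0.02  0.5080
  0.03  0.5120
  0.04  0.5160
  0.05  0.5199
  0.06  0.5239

€21.98

σ√T = 0.39 × 0.5000 = 0.1950
d₁ = [ln(313/316) + (0.08 + 0.39²/2)·0.25] / 0.1950 = [-0.0095 + 0.0390] / 0.1950 = 0.1511 which rounds to 0.15
d₂ = d₁ − σ√T = 0.1511 − 0.1950 = -0.0439 which rounds to -0.04
e^(−rT) = e^(−0.08·0.25) = 0.9802
N(−d₂) = N(0.04) = 0.5160;  N(−d₁) = N(-0.15) = 0.4404
P = 316·0.9802·0.5160 − 313·0.4404 = 159.8275 − 137.8452 = 21.9823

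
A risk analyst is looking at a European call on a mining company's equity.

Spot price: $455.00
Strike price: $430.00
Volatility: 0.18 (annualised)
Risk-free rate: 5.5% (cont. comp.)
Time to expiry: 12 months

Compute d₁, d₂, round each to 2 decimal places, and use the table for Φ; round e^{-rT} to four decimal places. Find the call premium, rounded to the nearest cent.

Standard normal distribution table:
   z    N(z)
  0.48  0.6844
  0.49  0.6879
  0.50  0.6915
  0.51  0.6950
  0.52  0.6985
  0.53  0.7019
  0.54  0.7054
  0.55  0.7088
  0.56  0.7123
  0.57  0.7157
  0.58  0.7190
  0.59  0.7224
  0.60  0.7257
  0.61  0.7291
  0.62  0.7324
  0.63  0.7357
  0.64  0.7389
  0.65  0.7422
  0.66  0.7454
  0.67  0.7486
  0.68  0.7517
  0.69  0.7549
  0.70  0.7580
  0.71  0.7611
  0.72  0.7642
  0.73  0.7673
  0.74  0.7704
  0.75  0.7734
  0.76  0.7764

T = 1;  σ√T = 0.1800
d₁ = [ln(455/430) + (0.055 + ½·0.18²)·1] / (σ√T) = (0.0565 + 0.0712) / 0.1800 = 0.7095 ⇒ 0.71
d₂ = 0.7095 − 0.1800 = 0.5295 ⇒ 0.53
e^(−rT) = e^(−0.055·1) = 0.9465
N(d₁) = N(0.71) = 0.7611;  N(d₂) = N(0.53) = 0.7019
C = 455·0.7611 − 430·0.9465·0.7019 = 346.3005 − 285.6698 = 60.6307

$60.63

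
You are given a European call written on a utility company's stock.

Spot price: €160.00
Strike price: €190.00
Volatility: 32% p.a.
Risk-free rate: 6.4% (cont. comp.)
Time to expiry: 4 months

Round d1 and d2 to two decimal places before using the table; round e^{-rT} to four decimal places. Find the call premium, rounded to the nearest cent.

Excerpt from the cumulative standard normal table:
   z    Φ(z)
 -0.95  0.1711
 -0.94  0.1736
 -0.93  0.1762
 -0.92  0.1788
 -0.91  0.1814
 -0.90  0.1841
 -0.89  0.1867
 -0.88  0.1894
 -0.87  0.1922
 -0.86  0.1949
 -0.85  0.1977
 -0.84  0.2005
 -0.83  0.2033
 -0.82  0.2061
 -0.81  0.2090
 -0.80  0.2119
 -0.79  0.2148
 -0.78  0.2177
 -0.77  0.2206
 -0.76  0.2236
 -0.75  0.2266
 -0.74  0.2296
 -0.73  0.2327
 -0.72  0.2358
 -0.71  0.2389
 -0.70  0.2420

€3.99

σ√T = 0.32·√0.3333 = 0.1848
d₁ = [ln(160/190) + (0.064 + 0.32²/2)·0.3333] / 0.1848 = [-0.1719 + 0.0384] / 0.1848 = -0.7223 → -0.72
d₂ = d₁ − σ√T = -0.7223 − 0.1848 = -0.9071 → -0.91
e^(−rT) = e^(−0.064·0.3333) = 0.9789
C = 160·N(-0.72) − 190·0.9789·N(-0.91) = 160·0.2358 − 190·0.9789·0.1814 = 37.7280 − 33.7388 = 3.9892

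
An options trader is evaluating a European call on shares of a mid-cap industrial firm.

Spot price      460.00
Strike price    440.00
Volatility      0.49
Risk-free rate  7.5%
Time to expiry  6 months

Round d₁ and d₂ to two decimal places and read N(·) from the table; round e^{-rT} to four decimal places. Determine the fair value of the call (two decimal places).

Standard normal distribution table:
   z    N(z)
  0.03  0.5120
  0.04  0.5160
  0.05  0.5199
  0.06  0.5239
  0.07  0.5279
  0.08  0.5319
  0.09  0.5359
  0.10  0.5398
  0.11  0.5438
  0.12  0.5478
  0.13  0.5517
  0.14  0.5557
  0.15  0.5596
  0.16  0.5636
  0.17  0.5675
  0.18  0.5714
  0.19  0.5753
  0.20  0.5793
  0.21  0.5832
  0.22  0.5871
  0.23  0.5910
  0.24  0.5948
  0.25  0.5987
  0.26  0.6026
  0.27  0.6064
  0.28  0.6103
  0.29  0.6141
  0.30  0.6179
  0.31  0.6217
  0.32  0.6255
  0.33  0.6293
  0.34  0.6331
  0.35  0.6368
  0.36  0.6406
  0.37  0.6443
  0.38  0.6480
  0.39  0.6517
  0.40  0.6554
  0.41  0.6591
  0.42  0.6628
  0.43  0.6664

σ√T = 0.49 × 0.7071 = 0.3465
d₁ = [ln(460/440) + (0.075 + 0.49²/2)·0.5] / 0.3465 = [0.0445 + 0.0975] / 0.3465 = 0.4098 ⇒ 0.41
d₂ = d₁ − σ√T = 0.4098 − 0.3465 = 0.0633 ⇒ 0.06
exp(−rT) = exp(−0.075·0.5) = 0.9632
N(d₁) = N(0.41) = 0.6591;  N(d₂) = N(0.06) = 0.5239
C = 460·0.6591 − 440·0.9632·0.5239 = 303.1860 − 222.0330 = 81.1530

81.15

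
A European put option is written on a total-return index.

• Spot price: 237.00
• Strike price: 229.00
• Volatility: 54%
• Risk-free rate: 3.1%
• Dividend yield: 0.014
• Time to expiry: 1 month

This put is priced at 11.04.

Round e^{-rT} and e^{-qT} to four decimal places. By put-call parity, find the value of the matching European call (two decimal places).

19.35

e^(−qT) = e^(−0.014·0.08333) = 0.9988;  e^(−rT) = e^(−0.031·0.08333) = 0.9974
Put-call parity: C − P = S·e^(−qT) − K·e^(−rT) = 237·0.9988 − 229·0.9974 = 236.7156 − 228.4046 = 8.3110
C = P + (C − P) = 11.04 + (8.3110) = 19.3510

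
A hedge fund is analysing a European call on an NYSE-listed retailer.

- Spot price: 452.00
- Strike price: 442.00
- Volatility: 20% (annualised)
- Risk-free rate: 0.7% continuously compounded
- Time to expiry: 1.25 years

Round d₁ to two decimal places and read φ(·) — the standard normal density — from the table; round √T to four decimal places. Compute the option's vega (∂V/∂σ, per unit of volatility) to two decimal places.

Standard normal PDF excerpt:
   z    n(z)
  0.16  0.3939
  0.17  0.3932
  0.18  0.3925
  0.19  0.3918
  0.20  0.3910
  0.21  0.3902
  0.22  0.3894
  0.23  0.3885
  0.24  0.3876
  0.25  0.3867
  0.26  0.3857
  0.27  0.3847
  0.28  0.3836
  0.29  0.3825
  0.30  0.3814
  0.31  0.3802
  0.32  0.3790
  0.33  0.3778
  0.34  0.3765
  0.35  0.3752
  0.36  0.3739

σ√T = 0.2·√1.25 = 0.2236
d₁ = [ln(452/442) + (0.007 + 0.2²/2)·1.25] / 0.2236 = [0.0224 + 0.0338] / 0.2236 = 0.2510 which rounds to 0.25
√T = √1.25 = 1.1180
φ(d₁) = φ(0.25) = 0.3867
vega = S·φ(d₁)·√T = 452·0.3867·1.1180 = 195.4134
(The put has the same vega.)

195.41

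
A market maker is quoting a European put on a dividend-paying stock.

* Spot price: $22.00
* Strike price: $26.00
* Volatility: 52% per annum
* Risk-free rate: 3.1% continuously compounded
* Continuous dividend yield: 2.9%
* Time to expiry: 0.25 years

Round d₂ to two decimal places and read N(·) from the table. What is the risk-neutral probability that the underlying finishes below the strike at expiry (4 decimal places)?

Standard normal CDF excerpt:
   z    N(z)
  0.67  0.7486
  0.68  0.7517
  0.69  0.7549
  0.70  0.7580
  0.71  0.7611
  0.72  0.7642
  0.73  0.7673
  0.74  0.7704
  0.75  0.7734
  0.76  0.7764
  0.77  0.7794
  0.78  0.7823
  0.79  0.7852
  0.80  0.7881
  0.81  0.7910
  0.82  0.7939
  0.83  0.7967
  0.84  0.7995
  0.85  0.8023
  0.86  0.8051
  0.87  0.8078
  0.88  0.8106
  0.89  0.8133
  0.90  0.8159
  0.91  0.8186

0.7794

σ√T = 0.52 × 0.5000 = 0.2600
ln(S/K) + (r − q + σ²/2)T = ln(22/26) + (0.031 − 0.029 + 0.52²/2)·0.25 = -0.1671 + 0.0343 = -0.1328
d₁ = -0.1328 / 0.2600 = -0.5106 ⇒ -0.51
d₂ = d₁ − σ√T = -0.5106 − 0.2600 = -0.7706 ⇒ -0.77
Risk-neutral Pr[S_T < K] = N(−d₂) = N(0.77) = 0.7794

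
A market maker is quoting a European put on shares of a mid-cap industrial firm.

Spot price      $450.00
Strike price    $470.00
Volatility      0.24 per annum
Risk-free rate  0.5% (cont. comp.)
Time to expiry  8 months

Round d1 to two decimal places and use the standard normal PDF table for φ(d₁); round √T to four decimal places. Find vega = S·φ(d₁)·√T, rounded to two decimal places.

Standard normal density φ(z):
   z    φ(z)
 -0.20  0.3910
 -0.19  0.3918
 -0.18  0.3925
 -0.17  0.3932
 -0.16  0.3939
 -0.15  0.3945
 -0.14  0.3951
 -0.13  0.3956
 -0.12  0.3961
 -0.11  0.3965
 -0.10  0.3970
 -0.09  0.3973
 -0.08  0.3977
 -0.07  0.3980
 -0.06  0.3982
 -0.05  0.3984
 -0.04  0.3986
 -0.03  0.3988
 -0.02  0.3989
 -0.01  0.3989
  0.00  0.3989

145.68

σ√T = 0.24·√0.6667 = 0.1960
d₁ = [ln(450/470) + (0.005 + ½·0.24²)·0.6667] / (σ√T) = (-0.0435 + 0.0225) / 0.1960 = -0.1069 ≈ -0.11
√T = √0.6667 = 0.8165
φ(d₁) = φ(-0.11) = 0.3965
vega = S·φ(d₁)·√T = 450·0.3965·0.8165 = 145.6840
(Vega is the same for a European call and put with the same parameters.)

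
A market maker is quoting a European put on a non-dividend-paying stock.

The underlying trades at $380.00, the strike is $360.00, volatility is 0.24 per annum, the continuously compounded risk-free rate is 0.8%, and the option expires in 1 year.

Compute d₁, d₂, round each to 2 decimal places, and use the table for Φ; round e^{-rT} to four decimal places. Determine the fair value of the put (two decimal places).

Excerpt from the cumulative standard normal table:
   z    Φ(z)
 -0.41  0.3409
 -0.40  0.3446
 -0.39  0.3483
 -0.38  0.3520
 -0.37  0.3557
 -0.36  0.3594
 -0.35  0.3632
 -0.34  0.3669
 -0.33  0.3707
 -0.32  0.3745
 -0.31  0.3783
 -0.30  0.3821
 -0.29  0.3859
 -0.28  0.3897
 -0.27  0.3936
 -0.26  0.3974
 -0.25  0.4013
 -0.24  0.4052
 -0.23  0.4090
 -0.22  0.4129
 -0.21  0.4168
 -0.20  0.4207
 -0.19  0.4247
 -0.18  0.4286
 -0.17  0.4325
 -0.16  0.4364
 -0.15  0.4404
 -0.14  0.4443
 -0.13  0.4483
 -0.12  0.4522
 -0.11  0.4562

σ√T = 0.24·√1 = 0.2400
d₁ = [ln(380/360) + (0.008 + 0.24²/2)·1] / 0.2400 = [0.0541 + 0.0368] / 0.2400 = 0.3786 ≈ 0.38
d₂ = d₁ − σ√T = 0.3786 − 0.2400 = 0.1386 ≈ 0.14
e^(−rT) = e^(−0.008·1) = 0.9920
N(−d₂) = N(-0.14) = 0.4443;  N(−d₁) = N(-0.38) = 0.3520
P = 360·0.9920·0.4443 − 380·0.3520 = 158.6684 − 133.7600 = 24.9084

$24.91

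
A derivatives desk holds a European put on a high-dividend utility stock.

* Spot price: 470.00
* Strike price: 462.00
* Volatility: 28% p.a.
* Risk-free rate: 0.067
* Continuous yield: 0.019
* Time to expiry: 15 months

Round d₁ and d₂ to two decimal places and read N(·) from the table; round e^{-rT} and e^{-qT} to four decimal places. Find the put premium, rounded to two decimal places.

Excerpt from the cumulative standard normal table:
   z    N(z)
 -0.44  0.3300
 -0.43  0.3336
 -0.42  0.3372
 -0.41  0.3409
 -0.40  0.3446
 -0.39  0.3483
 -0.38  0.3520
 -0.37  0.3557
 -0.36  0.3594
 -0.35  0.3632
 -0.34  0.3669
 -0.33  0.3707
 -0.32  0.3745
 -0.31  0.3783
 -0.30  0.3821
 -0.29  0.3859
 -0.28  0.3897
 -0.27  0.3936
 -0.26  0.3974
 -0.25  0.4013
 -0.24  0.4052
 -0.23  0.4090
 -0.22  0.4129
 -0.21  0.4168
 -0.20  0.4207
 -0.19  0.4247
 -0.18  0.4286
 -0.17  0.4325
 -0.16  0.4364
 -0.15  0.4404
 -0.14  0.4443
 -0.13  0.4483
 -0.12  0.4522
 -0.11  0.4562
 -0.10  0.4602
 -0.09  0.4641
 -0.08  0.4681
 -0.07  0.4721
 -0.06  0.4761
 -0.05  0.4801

σ√T = 0.28 × 1.1180 = 0.3130
d₁ = [ln(470/462) + (0.067 − 0.019 + ½·0.28²)·1.25] / (σ√T) = (0.0172 + 0.1090) / 0.3130 = 0.4030 which rounds to 0.40
d₂ = 0.4030 − 0.3130 = 0.0900 which rounds to 0.09
e^(−qT) = e^(−0.019·1.25) = 0.9765;  e^(−rT) = e^(−0.067·1.25) = 0.9197
N(−d₂) = N(-0.09) = 0.4641;  N(−d₁) = N(-0.40) = 0.3446
P = 462·0.9197·0.4641 − 470·0.9765·0.3446 = 197.1967 − 158.1559 = 39.0408

39.04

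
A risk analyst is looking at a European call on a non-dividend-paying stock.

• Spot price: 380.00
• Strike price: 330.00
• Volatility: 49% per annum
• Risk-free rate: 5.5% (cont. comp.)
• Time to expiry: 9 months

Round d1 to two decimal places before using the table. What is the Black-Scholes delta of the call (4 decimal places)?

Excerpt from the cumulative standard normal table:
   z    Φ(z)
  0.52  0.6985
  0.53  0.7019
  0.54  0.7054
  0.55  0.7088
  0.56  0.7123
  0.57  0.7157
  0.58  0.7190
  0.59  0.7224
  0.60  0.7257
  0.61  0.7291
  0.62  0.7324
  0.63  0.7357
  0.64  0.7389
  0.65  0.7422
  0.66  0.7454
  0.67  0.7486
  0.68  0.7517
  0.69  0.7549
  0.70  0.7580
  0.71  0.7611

σ√T = 0.49·√0.75 = 0.4244
d₁ = [ln(380/330) + (0.055 + ½·0.49²)·0.75] / (σ√T) = (0.1411 + 0.1313) / 0.4244 = 0.6418 → 0.64
N(d₁) = N(0.64) = 0.7389
Δ_call = N(d₁) = 0.7389

0.7389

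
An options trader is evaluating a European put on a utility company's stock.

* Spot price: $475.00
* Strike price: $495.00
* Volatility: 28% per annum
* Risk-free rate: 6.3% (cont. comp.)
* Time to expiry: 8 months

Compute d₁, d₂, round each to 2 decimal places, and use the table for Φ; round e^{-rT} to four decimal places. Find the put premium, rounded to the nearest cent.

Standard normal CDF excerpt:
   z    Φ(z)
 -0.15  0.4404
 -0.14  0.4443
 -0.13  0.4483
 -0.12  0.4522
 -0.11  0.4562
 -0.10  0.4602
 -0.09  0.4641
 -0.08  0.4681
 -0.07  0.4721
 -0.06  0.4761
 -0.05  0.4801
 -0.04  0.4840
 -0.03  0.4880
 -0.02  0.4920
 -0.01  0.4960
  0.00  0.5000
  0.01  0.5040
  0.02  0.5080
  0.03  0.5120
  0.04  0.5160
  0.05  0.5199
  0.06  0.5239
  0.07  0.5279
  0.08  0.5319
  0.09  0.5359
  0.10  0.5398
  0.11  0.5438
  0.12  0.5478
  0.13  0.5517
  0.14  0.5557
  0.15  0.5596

$43.32

T = 0.6667;  σ√T = 0.2286
d₁ = [ln(475/495) + (0.063 + 0.28²/2)·0.6667] / 0.2286 = [-0.0412 + 0.0681] / 0.2286 = 0.1176 which rounds to 0.12
d₂ = d₁ − σ√T = 0.1176 − 0.2286 = -0.1110 which rounds to -0.11
exp(−rT) = exp(−0.063·0.6667) = 0.9589
N(−d₂) = N(0.11) = 0.5438;  N(−d₁) = N(-0.12) = 0.4522
P = 495·0.9589·0.5438 − 475·0.4522 = 258.1177 − 214.7950 = 43.3227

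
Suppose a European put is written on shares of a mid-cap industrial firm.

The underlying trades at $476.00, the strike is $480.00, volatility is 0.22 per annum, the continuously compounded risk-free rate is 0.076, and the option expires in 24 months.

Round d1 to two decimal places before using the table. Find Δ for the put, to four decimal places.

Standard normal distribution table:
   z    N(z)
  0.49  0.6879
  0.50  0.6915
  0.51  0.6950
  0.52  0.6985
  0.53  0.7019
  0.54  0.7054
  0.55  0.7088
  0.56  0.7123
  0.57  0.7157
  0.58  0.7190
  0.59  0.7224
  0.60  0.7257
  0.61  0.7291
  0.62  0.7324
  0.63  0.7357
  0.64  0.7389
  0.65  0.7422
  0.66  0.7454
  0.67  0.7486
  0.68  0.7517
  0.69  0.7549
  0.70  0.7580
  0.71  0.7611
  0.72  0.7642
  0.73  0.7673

σ√T = 0.22·√2 = 0.3111
d₁ = [ln(476/480) + (0.076 + 0.22²/2)·2] / 0.3111 = [-0.0084 + 0.2004] / 0.3111 = 0.6172 ⇒ 0.62
N(d₁) = N(0.62) = 0.7324
Δ_put = N(d₁) − 1 = 0.7324 − 1 = -0.2676

-0.2676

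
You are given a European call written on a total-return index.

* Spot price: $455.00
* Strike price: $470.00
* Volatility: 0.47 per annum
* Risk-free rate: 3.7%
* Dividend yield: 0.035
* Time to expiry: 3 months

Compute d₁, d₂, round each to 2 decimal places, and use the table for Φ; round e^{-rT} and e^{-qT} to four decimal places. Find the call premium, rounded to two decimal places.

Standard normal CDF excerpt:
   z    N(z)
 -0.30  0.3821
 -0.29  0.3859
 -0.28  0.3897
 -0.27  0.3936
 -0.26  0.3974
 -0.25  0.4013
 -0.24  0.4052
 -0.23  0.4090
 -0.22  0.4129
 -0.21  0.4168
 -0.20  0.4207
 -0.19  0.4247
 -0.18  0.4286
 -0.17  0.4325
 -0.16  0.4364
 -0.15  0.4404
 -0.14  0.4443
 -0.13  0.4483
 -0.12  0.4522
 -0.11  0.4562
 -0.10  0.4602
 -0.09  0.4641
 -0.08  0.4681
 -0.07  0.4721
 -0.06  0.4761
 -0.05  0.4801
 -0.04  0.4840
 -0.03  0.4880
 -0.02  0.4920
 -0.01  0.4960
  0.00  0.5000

T = 0.25;  σ√T = 0.2350
d₁ = [ln(455/470) + (0.037 − 0.035 + 0.47²/2)·0.25] / 0.2350 = [-0.0324 + 0.0281] / 0.2350 = -0.0184 ⇒ -0.02
d₂ = d₁ − σ√T = -0.0184 − 0.2350 = -0.2534 ⇒ -0.25
e^(−qT) = e^(−0.035·0.25) = 0.9913;  e^(−rT) = e^(−0.037·0.25) = 0.9908
N(d₁) = N(-0.02) = 0.4920;  N(d₂) = N(-0.25) = 0.4013
C = 455·0.9913·0.4920 − 470·0.9908·0.4013 = 221.9124 − 186.8758 = 35.0366

$35.04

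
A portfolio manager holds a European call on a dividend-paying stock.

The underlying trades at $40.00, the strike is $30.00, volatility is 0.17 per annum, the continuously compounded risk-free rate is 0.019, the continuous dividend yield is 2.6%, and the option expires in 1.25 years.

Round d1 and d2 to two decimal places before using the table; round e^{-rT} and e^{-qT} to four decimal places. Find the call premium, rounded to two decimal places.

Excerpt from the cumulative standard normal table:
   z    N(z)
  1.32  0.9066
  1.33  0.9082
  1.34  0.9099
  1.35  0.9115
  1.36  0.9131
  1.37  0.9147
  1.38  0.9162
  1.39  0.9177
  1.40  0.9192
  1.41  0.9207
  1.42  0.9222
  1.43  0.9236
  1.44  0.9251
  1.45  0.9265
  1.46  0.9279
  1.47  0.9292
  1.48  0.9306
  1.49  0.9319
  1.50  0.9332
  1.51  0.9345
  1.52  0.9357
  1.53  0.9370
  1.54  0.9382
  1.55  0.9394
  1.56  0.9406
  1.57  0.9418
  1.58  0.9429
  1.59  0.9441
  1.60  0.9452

$9.62

T = 1.25;  σ√T = 0.1901
d₁ = [ln(40/30) + (0.019 − 0.026 + 0.17²/2)·1.25] / 0.1901 = [0.2877 + 0.0093] / 0.1901 = 1.5626 ≈ 1.56
d₂ = d₁ − σ√T = 1.5626 − 0.1901 = 1.3725 ≈ 1.37
exp(−qT) = exp(−0.026·1.25) = 0.9680;  exp(−rT) = exp(−0.019·1.25) = 0.9765
C = 40·0.9680·N(1.56) − 30·0.9765·N(1.37) = 40·0.9680·0.9406 − 30·0.9765·0.9147 = 36.4200 − 26.7961 = 9.6239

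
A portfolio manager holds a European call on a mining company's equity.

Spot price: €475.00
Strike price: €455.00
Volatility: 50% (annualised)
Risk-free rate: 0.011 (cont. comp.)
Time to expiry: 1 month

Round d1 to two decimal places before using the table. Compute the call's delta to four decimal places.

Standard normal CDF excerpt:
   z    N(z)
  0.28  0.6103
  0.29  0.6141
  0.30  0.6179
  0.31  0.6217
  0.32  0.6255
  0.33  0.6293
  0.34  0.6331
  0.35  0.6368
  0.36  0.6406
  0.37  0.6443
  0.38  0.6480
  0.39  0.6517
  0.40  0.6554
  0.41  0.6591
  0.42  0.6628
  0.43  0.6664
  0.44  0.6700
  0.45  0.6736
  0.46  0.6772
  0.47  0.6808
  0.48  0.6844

0.6480

σ√T = 0.5 × 0.2887 = 0.1443
d₁ = [ln(475/455) + (0.011 + 0.5²/2)·0.08333] / 0.1443 = [0.0430 + 0.0113] / 0.1443 = 0.3766 ≈ 0.38
N(d₁) = N(0.38) = 0.6480
Δ_call = N(d₁) = 0.6480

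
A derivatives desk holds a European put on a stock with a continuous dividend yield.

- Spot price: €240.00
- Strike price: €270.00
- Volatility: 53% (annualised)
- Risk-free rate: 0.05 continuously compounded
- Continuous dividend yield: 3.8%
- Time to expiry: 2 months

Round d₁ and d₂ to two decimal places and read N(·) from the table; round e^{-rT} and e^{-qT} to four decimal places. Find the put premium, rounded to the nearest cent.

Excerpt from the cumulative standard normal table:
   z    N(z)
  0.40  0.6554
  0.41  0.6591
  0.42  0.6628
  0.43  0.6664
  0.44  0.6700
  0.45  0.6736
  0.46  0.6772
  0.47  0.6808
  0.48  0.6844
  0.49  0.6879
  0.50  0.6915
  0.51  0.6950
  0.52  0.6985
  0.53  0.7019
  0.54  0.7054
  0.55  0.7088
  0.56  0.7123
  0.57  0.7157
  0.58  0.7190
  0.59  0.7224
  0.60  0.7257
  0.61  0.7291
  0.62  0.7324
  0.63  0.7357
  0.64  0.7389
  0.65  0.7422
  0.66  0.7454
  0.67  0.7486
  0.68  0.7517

€38.92

T = 0.1667;  σ√T = 0.2164
ln(S/K) + (r − q + σ²/2)T = ln(240/270) + (0.05 − 0.038 + 0.53²/2)·0.1667 = -0.1178 + 0.0254 = -0.0924
d₁ = -0.0924 / 0.2164 = -0.4269 ≈ -0.43
d₂ = d₁ − σ√T = -0.4269 − 0.2164 = -0.6433 ≈ -0.64
exp(−qT) = exp(−0.038·0.1667) = 0.9937;  exp(−rT) = exp(−0.05·0.1667) = 0.9917
N(−d₂) = N(0.64) = 0.7389;  N(−d₁) = N(0.43) = 0.6664
P = 270·0.9917·0.7389 − 240·0.9937·0.6664 = 197.8471 − 158.9284 = 38.9187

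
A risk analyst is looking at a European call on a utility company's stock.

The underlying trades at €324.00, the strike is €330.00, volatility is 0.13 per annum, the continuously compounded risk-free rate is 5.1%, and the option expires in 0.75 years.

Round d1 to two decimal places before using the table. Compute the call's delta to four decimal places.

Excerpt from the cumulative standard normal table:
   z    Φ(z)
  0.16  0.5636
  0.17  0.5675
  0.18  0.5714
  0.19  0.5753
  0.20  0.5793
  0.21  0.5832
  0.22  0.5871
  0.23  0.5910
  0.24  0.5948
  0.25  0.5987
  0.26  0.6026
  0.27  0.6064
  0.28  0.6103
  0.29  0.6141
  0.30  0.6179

0.5910

σ√T = 0.13·√0.75 = 0.1126
d₁ = [ln(324/330) + (0.051 + ½·0.13²)·0.75] / (σ√T) = (-0.0183 + 0.0446) / 0.1126 = 0.2331 ≈ 0.23
N(d₁) = N(0.23) = 0.5910
Δ_call = N(d₁) = 0.5910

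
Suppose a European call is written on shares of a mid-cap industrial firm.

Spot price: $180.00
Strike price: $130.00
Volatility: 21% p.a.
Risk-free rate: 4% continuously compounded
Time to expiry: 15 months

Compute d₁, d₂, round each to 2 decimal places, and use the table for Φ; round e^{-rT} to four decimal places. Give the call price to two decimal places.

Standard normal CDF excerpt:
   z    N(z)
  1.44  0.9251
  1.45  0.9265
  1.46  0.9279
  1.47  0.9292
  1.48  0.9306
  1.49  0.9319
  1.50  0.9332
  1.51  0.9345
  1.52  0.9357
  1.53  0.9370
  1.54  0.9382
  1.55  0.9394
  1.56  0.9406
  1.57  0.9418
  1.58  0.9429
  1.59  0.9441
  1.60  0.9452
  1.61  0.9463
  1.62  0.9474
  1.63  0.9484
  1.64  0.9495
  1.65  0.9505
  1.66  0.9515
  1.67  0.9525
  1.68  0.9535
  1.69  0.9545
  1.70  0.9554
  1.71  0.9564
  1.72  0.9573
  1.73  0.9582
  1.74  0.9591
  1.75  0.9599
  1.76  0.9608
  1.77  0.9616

σ√T = 0.21 × 1.1180 = 0.2348
ln(S/K) + (r + σ²/2)T = ln(180/130) + (0.04 + 0.21²/2)·1.25 = 0.3254 + 0.0776 = 0.4030
d₁ = 0.4030 / 0.2348 = 1.7164 which rounds to 1.72
d₂ = d₁ − σ√T = 1.7164 − 0.2348 = 1.4816 which rounds to 1.48
exp(−rT) = exp(−0.04·1.25) = 0.9512
N(d₁) = N(1.72) = 0.9573;  N(d₂) = N(1.48) = 0.9306
C = 180·0.9573 − 130·0.9512·0.9306 = 172.3140 − 115.0743 = 57.2397

$57.24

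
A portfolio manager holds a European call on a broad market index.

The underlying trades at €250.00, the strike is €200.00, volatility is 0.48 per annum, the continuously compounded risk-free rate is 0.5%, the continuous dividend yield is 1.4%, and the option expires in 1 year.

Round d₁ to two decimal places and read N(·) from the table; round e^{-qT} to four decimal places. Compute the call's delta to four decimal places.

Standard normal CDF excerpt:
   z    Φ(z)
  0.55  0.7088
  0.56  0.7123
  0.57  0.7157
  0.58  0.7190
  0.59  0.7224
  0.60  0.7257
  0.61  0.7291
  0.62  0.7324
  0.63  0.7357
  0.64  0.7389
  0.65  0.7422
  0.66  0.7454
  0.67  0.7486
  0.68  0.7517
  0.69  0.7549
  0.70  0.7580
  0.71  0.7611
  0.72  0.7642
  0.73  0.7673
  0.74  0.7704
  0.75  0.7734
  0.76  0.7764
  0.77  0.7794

0.7444

σ√T = 0.48 × 1.0000 = 0.4800
ln(S/K) + (r − q + σ²/2)T = ln(250/200) + (0.005 − 0.014 + 0.48²/2)·1 = 0.2231 + 0.1062 = 0.3293
d₁ = 0.3293 / 0.4800 = 0.6861 which rounds to 0.69
N(d₁) = N(0.69) = 0.7549
Δ_call = exp(−qT)·N(d₁) = 0.9861·0.7549 = 0.7444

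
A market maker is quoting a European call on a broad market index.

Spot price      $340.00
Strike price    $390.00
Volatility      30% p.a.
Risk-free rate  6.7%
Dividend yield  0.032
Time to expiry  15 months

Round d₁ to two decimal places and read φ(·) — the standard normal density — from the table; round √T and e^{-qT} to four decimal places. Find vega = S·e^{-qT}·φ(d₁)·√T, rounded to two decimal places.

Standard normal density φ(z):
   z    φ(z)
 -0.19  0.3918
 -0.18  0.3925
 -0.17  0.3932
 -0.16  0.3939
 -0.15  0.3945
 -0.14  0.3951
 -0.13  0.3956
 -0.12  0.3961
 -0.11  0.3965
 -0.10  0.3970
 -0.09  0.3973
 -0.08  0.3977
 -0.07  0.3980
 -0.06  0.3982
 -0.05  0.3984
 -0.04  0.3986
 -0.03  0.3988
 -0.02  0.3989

144.81

T = 1.25;  σ√T = 0.3354
d₁ = [ln(340/390) + (0.067 − 0.032 + 0.3²/2)·1.25] / 0.3354 = [-0.1372 + 0.1000] / 0.3354 = -0.1109 ≈ -0.11
√T = √1.25 = 1.1180
φ(d₁) = φ(-0.11) = 0.3965
exp(−qT) = exp(−0.032·1.25) = 0.9608
vega = S·exp(−qT)·φ(d₁)·√T = 340·0.9608·0.3965·1.1180 = 144.8095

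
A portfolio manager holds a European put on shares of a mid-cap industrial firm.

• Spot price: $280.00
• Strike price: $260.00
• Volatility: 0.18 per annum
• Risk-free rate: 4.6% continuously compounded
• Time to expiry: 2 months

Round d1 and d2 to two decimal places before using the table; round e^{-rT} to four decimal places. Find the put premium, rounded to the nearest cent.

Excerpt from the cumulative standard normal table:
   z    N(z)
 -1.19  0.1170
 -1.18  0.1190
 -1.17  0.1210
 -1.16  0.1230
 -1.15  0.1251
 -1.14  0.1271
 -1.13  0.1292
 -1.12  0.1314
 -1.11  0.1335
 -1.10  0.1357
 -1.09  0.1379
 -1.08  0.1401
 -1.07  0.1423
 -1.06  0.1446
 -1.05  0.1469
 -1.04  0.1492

σ√T = 0.18·√0.1667 = 0.0735
d₁ = [ln(280/260) + (0.046 + ½·0.18²)·0.1667] / (σ√T) = (0.0741 + 0.0104) / 0.0735 = 1.1496 ≈ 1.15
d₂ = 1.1496 − 0.0735 = 1.0761 ≈ 1.08
e^(−rT) = e^(−0.046·0.1667) = 0.9924
P = 260·0.9924·N(-1.08) − 280·N(-1.15) = 260·0.9924·0.1401 − 280·0.1251 = 36.1492 − 35.0280 = 1.1212

$1.12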